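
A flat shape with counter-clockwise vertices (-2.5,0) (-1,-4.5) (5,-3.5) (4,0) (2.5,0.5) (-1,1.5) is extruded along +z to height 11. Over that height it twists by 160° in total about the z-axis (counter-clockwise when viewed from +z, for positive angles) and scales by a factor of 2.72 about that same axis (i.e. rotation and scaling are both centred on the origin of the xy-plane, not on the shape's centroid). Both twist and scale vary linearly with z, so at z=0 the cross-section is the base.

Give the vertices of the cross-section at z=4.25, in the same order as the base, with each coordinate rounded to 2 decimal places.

t = z/height = 4.25/11 = 0.386364
s = 1 + (scale-1)·z/height = 1 + (2.72-1)·4.25/11 = 1.664545
θ = twist·z/height = 160°·4.25/11 = 61.8182° = 1.078931 rad
cos θ = 0.472271, sin θ = 0.881453 (intermediates below are computed at full precision and shown rounded to 5 d.p.)
v1: (-2.5,0) → rotate → (-1.18068,-2.20363) → ×s → (-1.96529,-3.66805) → (-1.97,-3.67)
v2: (-1,-4.5) → rotate → (3.49427,-3.00667) → ×s → (5.81637,-5.00474) → (5.82,-5.00)
v3: (5,-3.5) → rotate → (5.44644,2.75432) → ×s → (9.06585,4.58469) → (9.07,4.58)
v4: (4,0) → rotate → (1.88908,3.52581) → ×s → (3.14447,5.86888) → (3.14,5.87)
v5: (2.5,0.5) → rotate → (0.73995,2.43977) → ×s → (1.23168,4.06111) → (1.23,4.06)
v6: (-1,1.5) → rotate → (-1.79445,-0.17305) → ×s → (-2.98695,-0.28804) → (-2.99,-0.29)

Cross-section at z=4.25: (-1.97,-3.67) (5.82,-5.00) (9.07,4.58) (3.14,5.87) (1.23,4.06) (-2.99,-0.29)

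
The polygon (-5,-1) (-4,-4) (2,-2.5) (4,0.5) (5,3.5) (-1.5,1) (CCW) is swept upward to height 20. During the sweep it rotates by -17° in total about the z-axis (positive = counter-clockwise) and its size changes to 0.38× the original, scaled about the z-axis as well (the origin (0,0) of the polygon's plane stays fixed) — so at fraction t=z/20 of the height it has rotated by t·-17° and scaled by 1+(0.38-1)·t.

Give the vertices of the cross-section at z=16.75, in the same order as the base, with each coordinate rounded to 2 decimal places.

Cross-section at z=16.75: (-2.45,0.13) (-2.34,-1.39) (0.64,-1.40) (1.92,-0.24) (2.74,1.04) (-0.58,0.64)

t = z/height = 16.75/20 = 0.8375
s = 1 + (scale-1)·z/height = 1 + (0.38-1)·16.75/20 = 0.480750
θ = twist·z/height = -17°·16.75/20 = -14.2375° = -0.248491 rad
cos θ = 0.969285, sin θ = -0.245942 (intermediates below are computed at full precision and shown rounded to 5 d.p.)
v1: (-5,-1) → rotate → (-5.09236,0.26042) → ×s → (-2.44815,0.12520) → (-2.45,0.13)
v2: (-4,-4) → rotate → (-4.86091,-2.89337) → ×s → (-2.33688,-1.39099) → (-2.34,-1.39)
v3: (2,-2.5) → rotate → (1.32371,-2.91510) → ×s → (0.63638,-1.40143) → (0.64,-1.40)
v4: (4,0.5) → rotate → (4.00011,-0.49913) → ×s → (1.92305,-0.23995) → (1.92,-0.24)
v5: (5,3.5) → rotate → (5.70722,2.16279) → ×s → (2.74375,1.03976) → (2.74,1.04)
v6: (-1.5,1) → rotate → (-1.20799,1.33820) → ×s → (-0.58074,0.64334) → (-0.58,0.64)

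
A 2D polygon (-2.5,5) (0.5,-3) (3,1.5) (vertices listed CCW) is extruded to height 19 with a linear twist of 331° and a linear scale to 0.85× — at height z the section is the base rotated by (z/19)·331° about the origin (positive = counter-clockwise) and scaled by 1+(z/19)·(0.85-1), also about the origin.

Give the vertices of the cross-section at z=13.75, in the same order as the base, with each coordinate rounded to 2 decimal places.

t = z/height = 13.75/19 = 0.723684
s = 1 + (scale-1)·z/height = 1 + (0.85-1)·13.75/19 = 0.891447
θ = twist·z/height = 331°·13.75/19 = 239.5395° = 4.180753 rad
cos θ = -0.506945, sin θ = -0.861979 (intermediates below are computed at full precision and shown rounded to 5 d.p.)
v1: (-2.5,5) → rotate → (5.57725,-0.37978) → ×s → (4.97183,-0.33855) → (4.97,-0.34)
v2: (0.5,-3) → rotate → (-2.83941,1.08984) → ×s → (-2.53118,0.97154) → (-2.53,0.97)
v3: (3,1.5) → rotate → (-0.22787,-3.34635) → ×s → (-0.20313,-2.98310) → (-0.20,-2.98)

Cross-section at z=13.75: (4.97,-0.34) (-2.53,0.97) (-0.20,-2.98)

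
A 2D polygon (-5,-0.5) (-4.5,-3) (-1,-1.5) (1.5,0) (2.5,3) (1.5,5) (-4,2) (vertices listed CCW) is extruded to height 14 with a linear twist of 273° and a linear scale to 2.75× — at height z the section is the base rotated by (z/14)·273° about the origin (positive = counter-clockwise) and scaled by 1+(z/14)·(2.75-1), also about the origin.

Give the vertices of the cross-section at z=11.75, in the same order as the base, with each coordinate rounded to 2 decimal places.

Cross-section at z=11.75: (7.14,10.14) (1.67,13.25) (-1.18,4.29) (-2.42,-2.80) (1.56,-9.51) (6.91,-10.88) (10.20,4.24)

t = z/height = 11.75/14 = 0.839286
s = 1 + (scale-1)·z/height = 1 + (2.75-1)·11.75/14 = 2.468750
θ = twist·z/height = 273°·11.75/14 = 229.1250° = 3.998986 rad
cos θ = -0.654411, sin θ = -0.756139 (intermediates below are computed at full precision and shown rounded to 5 d.p.)
v1: (-5,-0.5) → rotate → (2.89399,4.10790) → ×s → (7.14453,10.14138) → (7.14,10.14)
v2: (-4.5,-3) → rotate → (0.67643,5.36586) → ×s → (1.66994,13.24696) → (1.67,13.25)
v3: (-1,-1.5) → rotate → (-0.47980,1.73776) → ×s → (-1.18450,4.29008) → (-1.18,4.29)
v4: (1.5,0) → rotate → (-0.98162,-1.13421) → ×s → (-2.42337,-2.80008) → (-2.42,-2.80)
v5: (2.5,3) → rotate → (0.63239,-3.85358) → ×s → (1.56121,-9.51353) → (1.56,-9.51)
v6: (1.5,5) → rotate → (2.79908,-4.40626) → ×s → (6.91023,-10.87796) → (6.91,-10.88)
v7: (-4,2) → rotate → (4.12992,1.71573) → ×s → (10.19574,4.23572) → (10.20,4.24)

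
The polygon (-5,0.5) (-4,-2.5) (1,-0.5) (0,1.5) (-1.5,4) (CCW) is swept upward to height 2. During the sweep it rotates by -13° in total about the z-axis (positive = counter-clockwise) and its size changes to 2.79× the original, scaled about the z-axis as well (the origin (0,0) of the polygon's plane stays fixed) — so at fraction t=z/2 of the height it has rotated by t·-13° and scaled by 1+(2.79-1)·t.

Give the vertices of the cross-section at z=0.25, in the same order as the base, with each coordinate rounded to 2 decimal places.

t = z/height = 0.25/2 = 0.125
s = 1 + (scale-1)·z/height = 1 + (2.79-1)·0.25/2 = 1.223750
θ = twist·z/height = -13°·0.25/2 = -1.6250° = -0.028362 rad
cos θ = 0.999598, sin θ = -0.028358 (intermediates below are computed at full precision and shown rounded to 5 d.p.)
v1: (-5,0.5) → rotate → (-4.98381,0.64159) → ×s → (-6.09894,0.78514) → (-6.10,0.79)
v2: (-4,-2.5) → rotate → (-4.06929,-2.38556) → ×s → (-4.97979,-2.91933) → (-4.98,-2.92)
v3: (1,-0.5) → rotate → (0.98542,-0.52816) → ×s → (1.20591,-0.64633) → (1.21,-0.65)
v4: (0,1.5) → rotate → (0.04254,1.49940) → ×s → (0.05205,1.83489) → (0.05,1.83)
v5: (-1.5,4) → rotate → (-1.38597,4.04093) → ×s → (-1.69608,4.94509) → (-1.70,4.95)

Cross-section at z=0.25: (-6.10,0.79) (-4.98,-2.92) (1.21,-0.65) (0.05,1.83) (-1.70,4.95)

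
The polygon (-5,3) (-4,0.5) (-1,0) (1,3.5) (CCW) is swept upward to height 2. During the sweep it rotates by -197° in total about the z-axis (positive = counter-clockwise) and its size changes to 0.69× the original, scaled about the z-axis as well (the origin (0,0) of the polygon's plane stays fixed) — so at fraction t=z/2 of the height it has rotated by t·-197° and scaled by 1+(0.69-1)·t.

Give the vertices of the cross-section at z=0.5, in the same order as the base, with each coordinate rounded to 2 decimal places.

t = z/height = 0.5/2 = 0.25
s = 1 + (scale-1)·z/height = 1 + (0.69-1)·0.5/2 = 0.922500
θ = twist·z/height = -197°·0.5/2 = -49.2500° = -0.859575 rad
cos θ = 0.652760, sin θ = -0.757565 (intermediates below are computed at full precision and shown rounded to 5 d.p.)
v1: (-5,3) → rotate → (-0.99110,5.74610) → ×s → (-0.91429,5.30078) → (-0.91,5.30)
v2: (-4,0.5) → rotate → (-2.23226,3.35664) → ×s → (-2.05926,3.09650) → (-2.06,3.10)
v3: (-1,0) → rotate → (-0.65276,0.75756) → ×s → (-0.60217,0.69885) → (-0.60,0.70)
v4: (1,3.5) → rotate → (3.30424,1.52709) → ×s → (3.04816,1.40874) → (3.05,1.41)

Cross-section at z=0.5: (-0.91,5.30) (-2.06,3.10) (-0.60,0.70) (3.05,1.41)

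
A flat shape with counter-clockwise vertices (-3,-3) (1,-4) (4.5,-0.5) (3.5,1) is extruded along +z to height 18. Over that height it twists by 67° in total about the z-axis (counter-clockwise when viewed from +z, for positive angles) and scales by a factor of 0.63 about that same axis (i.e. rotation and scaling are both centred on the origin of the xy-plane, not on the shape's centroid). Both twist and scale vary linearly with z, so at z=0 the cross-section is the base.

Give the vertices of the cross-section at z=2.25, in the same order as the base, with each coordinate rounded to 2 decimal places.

t = z/height = 2.25/18 = 0.125
s = 1 + (scale-1)·z/height = 1 + (0.63-1)·2.25/18 = 0.953750
θ = twist·z/height = 67°·2.25/18 = 8.3750° = 0.146171 rad
cos θ = 0.989336, sin θ = 0.145651 (intermediates below are computed at full precision and shown rounded to 5 d.p.)
v1: (-3,-3) → rotate → (-2.53105,-3.40496) → ×s → (-2.41399,-3.24748) → (-2.41,-3.25)
v2: (1,-4) → rotate → (1.57194,-3.81169) → ×s → (1.49924,-3.63540) → (1.50,-3.64)
v3: (4.5,-0.5) → rotate → (4.52484,0.16076) → ×s → (4.31556,0.15333) → (4.32,0.15)
v4: (3.5,1) → rotate → (3.31702,1.49912) → ×s → (3.16361,1.42978) → (3.16,1.43)

Cross-section at z=2.25: (-2.41,-3.25) (1.50,-3.64) (4.32,0.15) (3.16,1.43)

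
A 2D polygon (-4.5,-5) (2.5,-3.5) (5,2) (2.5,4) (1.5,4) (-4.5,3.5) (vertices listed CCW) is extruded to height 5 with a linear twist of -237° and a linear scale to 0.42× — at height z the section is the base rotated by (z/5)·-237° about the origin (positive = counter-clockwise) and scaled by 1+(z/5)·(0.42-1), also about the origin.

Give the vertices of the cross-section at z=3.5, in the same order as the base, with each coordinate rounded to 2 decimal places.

t = z/height = 3.5/5 = 0.7
s = 1 + (scale-1)·z/height = 1 + (0.42-1)·3.5/5 = 0.594000
θ = twist·z/height = -237°·3.5/5 = -165.9000° = -2.895501 rad
cos θ = -0.969872, sin θ = -0.243615 (intermediates below are computed at full precision and shown rounded to 5 d.p.)
v1: (-4.5,-5) → rotate → (3.14635,5.94563) → ×s → (1.86893,3.53170) → (1.87,3.53)
v2: (2.5,-3.5) → rotate → (-3.27733,2.78551) → ×s → (-1.94674,1.65460) → (-1.95,1.65)
v3: (5,2) → rotate → (-4.36213,-3.15782) → ×s → (-2.59111,-1.87574) → (-2.59,-1.88)
v4: (2.5,4) → rotate → (-1.45022,-4.48853) → ×s → (-0.86143,-2.66618) → (-0.86,-2.67)
v5: (1.5,4) → rotate → (-0.48035,-4.24491) → ×s → (-0.28533,-2.52148) → (-0.29,-2.52)
v6: (-4.5,3.5) → rotate → (5.21708,-2.29828) → ×s → (3.09894,-1.36518) → (3.10,-1.37)

Cross-section at z=3.5: (1.87,3.53) (-1.95,1.65) (-2.59,-1.88) (-0.86,-2.67) (-0.29,-2.52) (3.10,-1.37)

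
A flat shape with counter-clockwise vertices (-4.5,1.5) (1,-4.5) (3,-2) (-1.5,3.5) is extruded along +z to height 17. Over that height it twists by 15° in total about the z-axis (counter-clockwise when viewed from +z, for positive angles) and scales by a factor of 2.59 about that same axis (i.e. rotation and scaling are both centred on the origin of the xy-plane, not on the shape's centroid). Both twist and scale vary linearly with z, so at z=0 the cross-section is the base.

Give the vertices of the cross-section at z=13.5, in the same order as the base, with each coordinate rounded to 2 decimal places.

Cross-section at z=13.5: (-10.66,1.22) (4.32,-9.50) (7.58,-3.03) (-4.96,7.05)

t = z/height = 13.5/17 = 0.794118
s = 1 + (scale-1)·z/height = 1 + (2.59-1)·13.5/17 = 2.262647
θ = twist·z/height = 15°·13.5/17 = 11.9118° = 0.207900 rad
cos θ = 0.978467, sin θ = 0.206405 (intermediates below are computed at full precision and shown rounded to 5 d.p.)
v1: (-4.5,1.5) → rotate → (-4.71271,0.53888) → ×s → (-10.66319,1.21929) → (-10.66,1.22)
v2: (1,-4.5) → rotate → (1.90729,-4.19669) → ×s → (4.31552,-9.49564) → (4.32,-9.50)
v3: (3,-2) → rotate → (3.34821,-1.33772) → ×s → (7.57582,-3.02678) → (7.58,-3.03)
v4: (-1.5,3.5) → rotate → (-2.19012,3.11503) → ×s → (-4.95546,7.04820) → (-4.96,7.05)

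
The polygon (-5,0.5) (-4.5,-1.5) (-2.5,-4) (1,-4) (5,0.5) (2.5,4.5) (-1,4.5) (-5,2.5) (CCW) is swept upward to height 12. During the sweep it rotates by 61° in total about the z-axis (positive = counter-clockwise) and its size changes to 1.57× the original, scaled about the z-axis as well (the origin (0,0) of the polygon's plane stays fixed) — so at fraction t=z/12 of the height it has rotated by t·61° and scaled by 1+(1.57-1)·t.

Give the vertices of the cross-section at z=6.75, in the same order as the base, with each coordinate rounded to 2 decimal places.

t = z/height = 6.75/12 = 0.5625
s = 1 + (scale-1)·z/height = 1 + (1.57-1)·6.75/12 = 1.320625
θ = twist·z/height = 61°·6.75/12 = 34.3125° = 0.598866 rad
cos θ = 0.825975, sin θ = 0.563706 (intermediates below are computed at full precision and shown rounded to 5 d.p.)
v1: (-5,0.5) → rotate → (-4.41173,-2.40554) → ×s → (-5.82624,-3.17682) → (-5.83,-3.18)
v2: (-4.5,-1.5) → rotate → (-2.87133,-3.77564) → ×s → (-3.79195,-4.98621) → (-3.79,-4.99)
v3: (-2.5,-4) → rotate → (0.18989,-4.71317) → ×s → (0.25077,-6.22433) → (0.25,-6.22)
v4: (1,-4) → rotate → (3.08080,-2.74020) → ×s → (4.06858,-3.61877) → (4.07,-3.62)
v5: (5,0.5) → rotate → (3.84802,3.23152) → ×s → (5.08180,4.26762) → (5.08,4.27)
v6: (2.5,4.5) → rotate → (-0.47174,5.12615) → ×s → (-0.62299,6.76973) → (-0.62,6.77)
v7: (-1,4.5) → rotate → (-3.36265,3.15318) → ×s → (-4.44080,4.16417) → (-4.44,4.16)
v8: (-5,2.5) → rotate → (-5.53914,-0.75359) → ×s → (-7.31513,-0.99521) → (-7.32,-1.00)

Cross-section at z=6.75: (-5.83,-3.18) (-3.79,-4.99) (0.25,-6.22) (4.07,-3.62) (5.08,4.27) (-0.62,6.77) (-4.44,4.16) (-7.32,-1.00)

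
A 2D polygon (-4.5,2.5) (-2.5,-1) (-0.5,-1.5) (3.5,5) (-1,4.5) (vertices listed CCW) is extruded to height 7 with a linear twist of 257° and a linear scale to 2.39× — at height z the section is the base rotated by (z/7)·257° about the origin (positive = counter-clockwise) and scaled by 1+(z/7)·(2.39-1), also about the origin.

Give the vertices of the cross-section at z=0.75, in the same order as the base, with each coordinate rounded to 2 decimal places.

Cross-section at z=0.75: (-5.91,0.16) (-2.02,-2.35) (0.29,-1.79) (0.91,6.95) (-3.41,4.05)

t = z/height = 0.75/7 = 0.107143
s = 1 + (scale-1)·z/height = 1 + (2.39-1)·0.75/7 = 1.148929
θ = twist·z/height = 257°·0.75/7 = 27.5357° = 0.480589 rad
cos θ = 0.886723, sin θ = 0.462301 (intermediates below are computed at full precision and shown rounded to 5 d.p.)
v1: (-4.5,2.5) → rotate → (-5.14601,0.13645) → ×s → (-5.91239,0.15677) → (-5.91,0.16)
v2: (-2.5,-1) → rotate → (-1.75451,-2.04248) → ×s → (-2.01580,-2.34666) → (-2.02,-2.35)
v3: (-0.5,-1.5) → rotate → (0.25009,-1.56123) → ×s → (0.28734,-1.79375) → (0.29,-1.79)
v4: (3.5,5) → rotate → (0.79202,6.05167) → ×s → (0.90998,6.95294) → (0.91,6.95)
v5: (-1,4.5) → rotate → (-2.96708,3.52795) → ×s → (-3.40896,4.05336) → (-3.41,4.05)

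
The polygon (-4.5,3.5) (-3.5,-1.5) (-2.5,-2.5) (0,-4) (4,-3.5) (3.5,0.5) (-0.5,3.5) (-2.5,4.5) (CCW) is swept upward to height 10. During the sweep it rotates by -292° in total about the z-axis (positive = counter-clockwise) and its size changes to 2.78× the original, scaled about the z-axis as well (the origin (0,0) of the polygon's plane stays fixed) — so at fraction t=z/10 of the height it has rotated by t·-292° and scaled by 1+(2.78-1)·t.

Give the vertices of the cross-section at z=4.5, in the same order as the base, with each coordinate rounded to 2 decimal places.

t = z/height = 4.5/10 = 0.45
s = 1 + (scale-1)·z/height = 1 + (2.78-1)·4.5/10 = 1.801000
θ = twist·z/height = -292°·4.5/10 = -131.4000° = -2.293363 rad
cos θ = -0.661312, sin θ = -0.750111 (intermediates below are computed at full precision and shown rounded to 5 d.p.)
v1: (-4.5,3.5) → rotate → (5.60129,1.06091) → ×s → (10.08793,1.91070) → (10.09,1.91)
v2: (-3.5,-1.5) → rotate → (1.18942,3.61736) → ×s → (2.14215,6.51486) → (2.14,6.51)
v3: (-2.5,-2.5) → rotate → (-0.22200,3.52856) → ×s → (-0.39982,6.35493) → (-0.40,6.35)
v4: (0,-4) → rotate → (-3.00044,2.64525) → ×s → (-5.40380,4.76409) → (-5.40,4.76)
v5: (4,-3.5) → rotate → (-5.27064,-0.68585) → ×s → (-9.49242,-1.23522) → (-9.49,-1.24)
v6: (3.5,0.5) → rotate → (-1.93954,-2.95604) → ×s → (-3.49310,-5.32384) → (-3.49,-5.32)
v7: (-0.5,3.5) → rotate → (2.95604,-1.93954) → ×s → (5.32384,-3.49310) → (5.32,-3.49)
v8: (-2.5,4.5) → rotate → (5.02878,-1.10063) → ×s → (9.05683,-1.98223) → (9.06,-1.98)

Cross-section at z=4.5: (10.09,1.91) (2.14,6.51) (-0.40,6.35) (-5.40,4.76) (-9.49,-1.24) (-3.49,-5.32) (5.32,-3.49) (9.06,-1.98)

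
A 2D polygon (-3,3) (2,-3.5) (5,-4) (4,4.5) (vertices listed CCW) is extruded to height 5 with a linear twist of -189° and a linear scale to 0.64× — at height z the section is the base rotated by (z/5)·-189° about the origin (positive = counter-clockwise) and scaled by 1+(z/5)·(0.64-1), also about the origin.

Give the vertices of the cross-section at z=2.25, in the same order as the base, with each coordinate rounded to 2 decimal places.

Cross-section at z=2.25: (2.29,2.72) (-2.78,-1.92) (-2.98,-4.46) (4.05,-3.01)

t = z/height = 2.25/5 = 0.45
s = 1 + (scale-1)·z/height = 1 + (0.64-1)·2.25/5 = 0.838000
θ = twist·z/height = -189°·2.25/5 = -85.0500° = -1.484403 rad
cos θ = 0.086286, sin θ = -0.996270 (intermediates below are computed at full precision and shown rounded to 5 d.p.)
v1: (-3,3) → rotate → (2.72995,3.24767) → ×s → (2.28770,2.72155) → (2.29,2.72)
v2: (2,-3.5) → rotate → (-3.31437,-2.29454) → ×s → (-2.77745,-1.92283) → (-2.78,-1.92)
v3: (5,-4) → rotate → (-3.55365,-5.32650) → ×s → (-2.97796,-4.46360) → (-2.98,-4.46)
v4: (4,4.5) → rotate → (4.82836,-3.59679) → ×s → (4.04617,-3.01411) → (4.05,-3.01)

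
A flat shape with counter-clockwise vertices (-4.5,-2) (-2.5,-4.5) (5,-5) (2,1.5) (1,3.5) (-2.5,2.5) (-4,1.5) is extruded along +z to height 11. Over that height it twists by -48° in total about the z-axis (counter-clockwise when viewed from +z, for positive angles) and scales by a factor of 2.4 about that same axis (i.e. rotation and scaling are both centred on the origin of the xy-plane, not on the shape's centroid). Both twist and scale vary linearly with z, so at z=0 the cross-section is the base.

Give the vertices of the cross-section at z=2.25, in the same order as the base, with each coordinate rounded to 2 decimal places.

Cross-section at z=2.25: (-6.14,-1.55) (-4.16,-5.16) (5.24,-7.43) (2.86,1.46) (2.04,4.22) (-2.62,3.72) (-4.74,2.78)

t = z/height = 2.25/11 = 0.204545
s = 1 + (scale-1)·z/height = 1 + (2.4-1)·2.25/11 = 1.286364
θ = twist·z/height = -48°·2.25/11 = -9.8182° = -0.171360 rad
cos θ = 0.985354, sin θ = -0.170522 (intermediates below are computed at full precision and shown rounded to 5 d.p.)
v1: (-4.5,-2) → rotate → (-4.77514,-1.20336) → ×s → (-6.14256,-1.54796) → (-6.14,-1.55)
v2: (-2.5,-4.5) → rotate → (-3.23073,-4.00779) → ×s → (-4.15590,-5.15547) → (-4.16,-5.16)
v3: (5,-5) → rotate → (4.07416,-5.77938) → ×s → (5.24085,-7.43438) → (5.24,-7.43)
v4: (2,1.5) → rotate → (2.22649,1.13699) → ×s → (2.86408,1.46258) → (2.86,1.46)
v5: (1,3.5) → rotate → (1.58218,3.27822) → ×s → (2.03526,4.21698) → (2.04,4.22)
v6: (-2.5,2.5) → rotate → (-2.03708,2.88969) → ×s → (-2.62042,3.71719) → (-2.62,3.72)
v7: (-4,1.5) → rotate → (-3.68563,2.16012) → ×s → (-4.74106,2.77870) → (-4.74,2.78)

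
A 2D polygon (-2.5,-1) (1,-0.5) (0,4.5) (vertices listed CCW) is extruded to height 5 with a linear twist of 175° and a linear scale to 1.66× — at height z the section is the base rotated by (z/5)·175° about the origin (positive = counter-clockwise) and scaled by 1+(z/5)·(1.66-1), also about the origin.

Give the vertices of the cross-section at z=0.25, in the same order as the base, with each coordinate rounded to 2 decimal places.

t = z/height = 0.25/5 = 0.05
s = 1 + (scale-1)·z/height = 1 + (1.66-1)·0.25/5 = 1.033000
θ = twist·z/height = 175°·0.25/5 = 8.7500° = 0.152716 rad
cos θ = 0.988362, sin θ = 0.152123 (intermediates below are computed at full precision and shown rounded to 5 d.p.)
v1: (-2.5,-1) → rotate → (-2.31878,-1.36867) → ×s → (-2.39530,-1.41384) → (-2.40,-1.41)
v2: (1,-0.5) → rotate → (1.06442,-0.34206) → ×s → (1.09955,-0.35335) → (1.10,-0.35)
v3: (0,4.5) → rotate → (-0.68456,4.44763) → ×s → (-0.70715,4.59440) → (-0.71,4.59)

Cross-section at z=0.25: (-2.40,-1.41) (1.10,-0.35) (-0.71,4.59)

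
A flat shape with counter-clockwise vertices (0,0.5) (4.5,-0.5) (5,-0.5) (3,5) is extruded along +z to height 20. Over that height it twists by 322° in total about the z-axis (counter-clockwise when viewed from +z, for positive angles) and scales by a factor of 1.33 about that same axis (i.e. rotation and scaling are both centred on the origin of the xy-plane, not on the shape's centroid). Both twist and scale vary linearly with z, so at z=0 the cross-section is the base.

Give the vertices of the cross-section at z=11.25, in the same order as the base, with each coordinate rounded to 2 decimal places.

t = z/height = 11.25/20 = 0.5625
s = 1 + (scale-1)·z/height = 1 + (1.33-1)·11.25/20 = 1.185625
θ = twist·z/height = 322°·11.25/20 = 181.1250° = 3.161228 rad
cos θ = -0.999807, sin θ = -0.019634 (intermediates below are computed at full precision and shown rounded to 5 d.p.)
v1: (0,0.5) → rotate → (0.00982,-0.49990) → ×s → (0.01164,-0.59270) → (0.01,-0.59)
v2: (4.5,-0.5) → rotate → (-4.50895,0.41155) → ×s → (-5.34592,0.48795) → (-5.35,0.49)
v3: (5,-0.5) → rotate → (-5.00885,0.40174) → ×s → (-5.93862,0.47631) → (-5.94,0.48)
v4: (3,5) → rotate → (-2.90125,-5.05794) → ×s → (-3.43980,-5.99682) → (-3.44,-6.00)

Cross-section at z=11.25: (0.01,-0.59) (-5.35,0.49) (-5.94,0.48) (-3.44,-6.00)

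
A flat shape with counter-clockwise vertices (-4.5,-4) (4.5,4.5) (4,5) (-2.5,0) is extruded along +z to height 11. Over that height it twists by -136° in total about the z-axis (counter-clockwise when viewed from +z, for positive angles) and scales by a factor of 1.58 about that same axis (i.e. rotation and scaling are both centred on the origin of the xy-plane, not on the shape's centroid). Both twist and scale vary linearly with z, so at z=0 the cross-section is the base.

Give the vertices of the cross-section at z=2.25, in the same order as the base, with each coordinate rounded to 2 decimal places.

t = z/height = 2.25/11 = 0.204545
s = 1 + (scale-1)·z/height = 1 + (1.58-1)·2.25/11 = 1.118636
θ = twist·z/height = -136°·2.25/11 = -27.8182° = -0.485519 rad
cos θ = 0.884433, sin θ = -0.466667 (intermediates below are computed at full precision and shown rounded to 5 d.p.)
v1: (-4.5,-4) → rotate → (-5.84662,-1.43773) → ×s → (-6.54024,-1.60830) → (-6.54,-1.61)
v2: (4.5,4.5) → rotate → (6.07995,1.87995) → ×s → (6.80125,2.10298) → (6.80,2.10)
v3: (4,5) → rotate → (5.87107,2.55550) → ×s → (6.56759,2.85867) → (6.57,2.86)
v4: (-2.5,0) → rotate → (-2.21108,1.16667) → ×s → (-2.47340,1.30508) → (-2.47,1.31)

Cross-section at z=2.25: (-6.54,-1.61) (6.80,2.10) (6.57,2.86) (-2.47,1.31)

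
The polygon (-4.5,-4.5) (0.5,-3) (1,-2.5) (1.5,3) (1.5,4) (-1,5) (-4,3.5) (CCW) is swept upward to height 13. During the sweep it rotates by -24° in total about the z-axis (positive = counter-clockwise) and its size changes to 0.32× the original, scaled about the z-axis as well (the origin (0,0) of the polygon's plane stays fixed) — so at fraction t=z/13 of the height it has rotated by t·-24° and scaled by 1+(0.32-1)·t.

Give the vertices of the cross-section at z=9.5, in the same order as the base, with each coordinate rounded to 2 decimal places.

t = z/height = 9.5/13 = 0.730769
s = 1 + (scale-1)·z/height = 1 + (0.32-1)·9.5/13 = 0.503077
θ = twist·z/height = -24°·9.5/13 = -17.5385° = -0.306104 rad
cos θ = 0.953515, sin θ = -0.301346 (intermediates below are computed at full precision and shown rounded to 5 d.p.)
v1: (-4.5,-4.5) → rotate → (-5.64687,-2.93476) → ×s → (-2.84081,-1.47641) → (-2.84,-1.48)
v2: (0.5,-3) → rotate → (-0.42728,-3.01122) → ×s → (-0.21495,-1.51487) → (-0.21,-1.51)
v3: (1,-2.5) → rotate → (0.20015,-2.68513) → ×s → (0.10069,-1.35083) → (0.10,-1.35)
v4: (1.5,3) → rotate → (2.33431,2.40853) → ×s → (1.17434,1.21167) → (1.17,1.21)
v5: (1.5,4) → rotate → (2.63566,3.36204) → ×s → (1.32594,1.69137) → (1.33,1.69)
v6: (-1,5) → rotate → (0.55321,5.06892) → ×s → (0.27831,2.55006) → (0.28,2.55)
v7: (-4,3.5) → rotate → (-2.75935,4.54269) → ×s → (-1.38816,2.28532) → (-1.39,2.29)

Cross-section at z=9.5: (-2.84,-1.48) (-0.21,-1.51) (0.10,-1.35) (1.17,1.21) (1.33,1.69) (0.28,2.55) (-1.39,2.29)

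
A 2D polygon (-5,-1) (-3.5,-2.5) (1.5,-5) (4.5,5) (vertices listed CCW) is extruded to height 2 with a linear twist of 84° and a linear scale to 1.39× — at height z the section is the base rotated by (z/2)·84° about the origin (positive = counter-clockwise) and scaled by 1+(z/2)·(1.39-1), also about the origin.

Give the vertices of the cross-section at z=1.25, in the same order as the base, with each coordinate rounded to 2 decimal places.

t = z/height = 1.25/2 = 0.625
s = 1 + (scale-1)·z/height = 1 + (1.39-1)·1.25/2 = 1.243750
θ = twist·z/height = 84°·1.25/2 = 52.5000° = 0.916298 rad
cos θ = 0.608761, sin θ = 0.793353 (intermediates below are computed at full precision and shown rounded to 5 d.p.)
v1: (-5,-1) → rotate → (-2.25045,-4.57553) → ×s → (-2.79900,-5.69081) → (-2.80,-5.69)
v2: (-3.5,-2.5) → rotate → (-0.14728,-4.29864) → ×s → (-0.18318,-5.34643) → (-0.18,-5.35)
v3: (1.5,-5) → rotate → (4.87991,-1.85378) → ×s → (6.06939,-2.30564) → (6.07,-2.31)
v4: (4.5,5) → rotate → (-1.22734,6.61390) → ×s → (-1.52650,8.22603) → (-1.53,8.23)

Cross-section at z=1.25: (-2.80,-5.69) (-0.18,-5.35) (6.07,-2.31) (-1.53,8.23)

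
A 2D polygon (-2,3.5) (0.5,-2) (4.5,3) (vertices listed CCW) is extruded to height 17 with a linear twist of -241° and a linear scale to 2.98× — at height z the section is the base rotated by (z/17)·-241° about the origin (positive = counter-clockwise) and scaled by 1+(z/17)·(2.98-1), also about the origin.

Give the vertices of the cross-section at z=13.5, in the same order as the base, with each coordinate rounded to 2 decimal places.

Cross-section at z=13.5: (3.27,-9.84) (-0.25,5.30) (-12.87,-5.28)

t = z/height = 13.5/17 = 0.794118
s = 1 + (scale-1)·z/height = 1 + (2.98-1)·13.5/17 = 2.572353
θ = twist·z/height = -241°·13.5/17 = -191.3824° = -3.340252 rad
cos θ = -0.980332, sin θ = 0.197355 (intermediates below are computed at full precision and shown rounded to 5 d.p.)
v1: (-2,3.5) → rotate → (1.26992,-3.82587) → ×s → (3.26668,-9.84150) → (3.27,-9.84)
v2: (0.5,-2) → rotate → (-0.09546,2.05934) → ×s → (-0.24554,5.29735) → (-0.25,5.30)
v3: (4.5,3) → rotate → (-5.00356,-2.05290) → ×s → (-12.87092,-5.28077) → (-12.87,-5.28)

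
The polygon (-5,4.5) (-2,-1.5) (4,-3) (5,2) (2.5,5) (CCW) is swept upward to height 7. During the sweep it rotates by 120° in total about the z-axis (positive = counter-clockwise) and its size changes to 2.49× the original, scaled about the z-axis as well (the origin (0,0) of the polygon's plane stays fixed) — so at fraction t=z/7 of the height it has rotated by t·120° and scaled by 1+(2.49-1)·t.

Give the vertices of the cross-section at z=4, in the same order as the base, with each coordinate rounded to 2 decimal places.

t = z/height = 4/7 = 0.571429
s = 1 + (scale-1)·z/height = 1 + (2.49-1)·4/7 = 1.851429
θ = twist·z/height = 120°·4/7 = 68.5714° = 1.196797 rad
cos θ = 0.365341, sin θ = 0.930874 (intermediates below are computed at full precision and shown rounded to 5 d.p.)
v1: (-5,4.5) → rotate → (-6.01564,-3.01033) → ×s → (-11.13752,-5.57342) → (-11.14,-5.57)
v2: (-2,-1.5) → rotate → (0.66563,-2.40976) → ×s → (1.23236,-4.46150) → (1.23,-4.46)
v3: (4,-3) → rotate → (4.25399,2.62747) → ×s → (7.87595,4.86458) → (7.88,4.86)
v4: (5,2) → rotate → (-0.03504,5.38505) → ×s → (-0.06488,9.97004) → (-0.06,9.97)
v5: (2.5,5) → rotate → (-3.74102,4.15389) → ×s → (-6.92622,7.69063) → (-6.93,7.69)

Cross-section at z=4: (-11.14,-5.57) (1.23,-4.46) (7.88,4.86) (-0.06,9.97) (-6.93,7.69)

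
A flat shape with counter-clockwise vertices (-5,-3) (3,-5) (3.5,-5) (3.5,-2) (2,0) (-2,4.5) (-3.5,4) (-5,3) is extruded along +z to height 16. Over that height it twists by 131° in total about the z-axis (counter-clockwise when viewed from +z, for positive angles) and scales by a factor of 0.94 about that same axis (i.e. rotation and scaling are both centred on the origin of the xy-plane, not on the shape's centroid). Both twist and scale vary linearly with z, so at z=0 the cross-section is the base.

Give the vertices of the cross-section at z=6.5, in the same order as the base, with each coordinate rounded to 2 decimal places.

Cross-section at z=6.5: (-0.58,-5.66) (5.66,-0.58) (5.95,-0.19) (3.61,1.57) (1.17,1.56) (-4.68,1.07) (-5.17,-0.40) (-5.27,-2.15)

t = z/height = 6.5/16 = 0.40625
s = 1 + (scale-1)·z/height = 1 + (0.94-1)·6.5/16 = 0.975625
θ = twist·z/height = 131°·6.5/16 = 53.2188° = 0.928842 rad
cos θ = 0.598762, sin θ = 0.800927 (intermediates below are computed at full precision and shown rounded to 5 d.p.)
v1: (-5,-3) → rotate → (-0.59103,-5.80092) → ×s → (-0.57662,-5.65952) → (-0.58,-5.66)
v2: (3,-5) → rotate → (5.80092,-0.59103) → ×s → (5.65952,-0.57662) → (5.66,-0.58)
v3: (3.5,-5) → rotate → (6.10030,-0.19056) → ×s → (5.95161,-0.18592) → (5.95,-0.19)
v4: (3.5,-2) → rotate → (3.69752,1.60572) → ×s → (3.60739,1.56658) → (3.61,1.57)
v5: (2,0) → rotate → (1.19752,1.60185) → ×s → (1.16833,1.56281) → (1.17,1.56)
v6: (-2,4.5) → rotate → (-4.80170,1.09257) → ×s → (-4.68465,1.06594) → (-4.68,1.07)
v7: (-3.5,4) → rotate → (-5.29937,-0.40820) → ×s → (-5.17020,-0.39825) → (-5.17,-0.40)
v8: (-5,3) → rotate → (-5.39659,-2.20835) → ×s → (-5.26505,-2.15452) → (-5.27,-2.15)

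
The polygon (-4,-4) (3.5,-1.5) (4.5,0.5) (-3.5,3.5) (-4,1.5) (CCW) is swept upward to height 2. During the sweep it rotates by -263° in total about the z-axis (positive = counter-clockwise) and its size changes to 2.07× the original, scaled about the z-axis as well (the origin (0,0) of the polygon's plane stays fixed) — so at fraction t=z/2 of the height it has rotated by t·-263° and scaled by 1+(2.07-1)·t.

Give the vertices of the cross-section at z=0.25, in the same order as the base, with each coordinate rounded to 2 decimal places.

Cross-section at z=0.25: (-6.27,-1.35) (2.41,-3.58) (4.59,-2.29) (-1.18,5.49) (-2.89,3.89)

t = z/height = 0.25/2 = 0.125
s = 1 + (scale-1)·z/height = 1 + (2.07-1)·0.25/2 = 1.133750
θ = twist·z/height = -263°·0.25/2 = -32.8750° = -0.573777 rad
cos θ = 0.839857, sin θ = -0.542808 (intermediates below are computed at full precision and shown rounded to 5 d.p.)
v1: (-4,-4) → rotate → (-5.53066,-1.18819) → ×s → (-6.27039,-1.34712) → (-6.27,-1.35)
v2: (3.5,-1.5) → rotate → (2.12529,-3.15961) → ×s → (2.40954,-3.58221) → (2.41,-3.58)
v3: (4.5,0.5) → rotate → (4.05076,-2.02271) → ×s → (4.59255,-2.29324) → (4.59,-2.29)
v4: (-3.5,3.5) → rotate → (-1.03967,4.83933) → ×s → (-1.17873,5.48659) → (-1.18,5.49)
v5: (-4,1.5) → rotate → (-2.54522,3.43102) → ×s → (-2.88564,3.88992) → (-2.89,3.89)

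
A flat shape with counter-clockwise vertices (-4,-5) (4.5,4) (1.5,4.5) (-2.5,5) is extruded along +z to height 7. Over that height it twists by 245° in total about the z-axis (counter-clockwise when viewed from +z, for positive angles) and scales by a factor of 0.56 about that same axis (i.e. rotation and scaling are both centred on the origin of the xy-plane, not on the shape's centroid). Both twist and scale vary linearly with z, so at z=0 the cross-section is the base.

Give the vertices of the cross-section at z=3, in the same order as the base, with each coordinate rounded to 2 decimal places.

t = z/height = 3/7 = 0.428571
s = 1 + (scale-1)·z/height = 1 + (0.56-1)·3/7 = 0.811429
θ = twist·z/height = 245°·3/7 = 105.0000° = 1.832596 rad
cos θ = -0.258819, sin θ = 0.965926 (intermediates below are computed at full precision and shown rounded to 5 d.p.)
v1: (-4,-5) → rotate → (5.86491,-2.56961) → ×s → (4.75895,-2.08505) → (4.76,-2.09)
v2: (4.5,4) → rotate → (-5.02839,3.31139) → ×s → (-4.08018,2.68696) → (-4.08,2.69)
v3: (1.5,4.5) → rotate → (-4.73489,0.28420) → ×s → (-3.84203,0.23061) → (-3.84,0.23)
v4: (-2.5,5) → rotate → (-4.18258,-3.70891) → ×s → (-3.39387,-3.00952) → (-3.39,-3.01)

Cross-section at z=3: (4.76,-2.09) (-4.08,2.69) (-3.84,0.23) (-3.39,-3.01)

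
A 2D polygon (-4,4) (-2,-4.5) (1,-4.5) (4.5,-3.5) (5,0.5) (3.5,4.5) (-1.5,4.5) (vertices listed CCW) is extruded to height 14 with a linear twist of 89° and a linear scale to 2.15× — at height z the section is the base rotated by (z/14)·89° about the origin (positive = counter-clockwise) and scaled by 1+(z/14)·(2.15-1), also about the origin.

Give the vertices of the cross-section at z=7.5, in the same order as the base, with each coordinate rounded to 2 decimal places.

t = z/height = 7.5/14 = 0.535714
s = 1 + (scale-1)·z/height = 1 + (2.15-1)·7.5/14 = 1.616071
θ = twist·z/height = 89°·7.5/14 = 47.6786° = 0.832148 rad
cos θ = 0.673289, sin θ = 0.739379 (intermediates below are computed at full precision and shown rounded to 5 d.p.)
v1: (-4,4) → rotate → (-5.65067,-0.26436) → ×s → (-9.13189,-0.42723) → (-9.13,-0.43)
v2: (-2,-4.5) → rotate → (1.98063,-4.50856) → ×s → (3.20084,-7.28615) → (3.20,-7.29)
v3: (1,-4.5) → rotate → (4.00050,-2.29042) → ×s → (6.46509,-3.70148) → (6.47,-3.70)
v4: (4.5,-3.5) → rotate → (5.61763,0.97070) → ×s → (9.07849,1.56871) → (9.08,1.57)
v5: (5,0.5) → rotate → (2.99676,4.03354) → ×s → (4.84297,6.51849) → (4.84,6.52)
v6: (3.5,4.5) → rotate → (-0.97070,5.61763) → ×s → (-1.56871,9.07849) → (-1.57,9.08)
v7: (-1.5,4.5) → rotate → (-4.33714,1.92073) → ×s → (-7.00913,3.10404) → (-7.01,3.10)

Cross-section at z=7.5: (-9.13,-0.43) (3.20,-7.29) (6.47,-3.70) (9.08,1.57) (4.84,6.52) (-1.57,9.08) (-7.01,3.10)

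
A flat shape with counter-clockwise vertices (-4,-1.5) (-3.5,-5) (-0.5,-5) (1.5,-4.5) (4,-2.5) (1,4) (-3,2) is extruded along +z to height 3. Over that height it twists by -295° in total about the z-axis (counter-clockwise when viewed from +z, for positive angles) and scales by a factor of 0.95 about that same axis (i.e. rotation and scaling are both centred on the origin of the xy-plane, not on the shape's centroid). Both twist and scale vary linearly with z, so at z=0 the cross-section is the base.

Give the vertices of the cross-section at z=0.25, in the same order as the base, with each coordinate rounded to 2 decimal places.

t = z/height = 0.25/3 = 0.0833333
s = 1 + (scale-1)·z/height = 1 + (0.95-1)·0.25/3 = 0.995833
θ = twist·z/height = -295°·0.25/3 = -24.5833° = -0.429060 rad
cos θ = 0.909357, sin θ = -0.416016 (intermediates below are computed at full precision and shown rounded to 5 d.p.)
v1: (-4,-1.5) → rotate → (-4.26145,0.30003) → ×s → (-4.24370,0.29878) → (-4.24,0.30)
v2: (-3.5,-5) → rotate → (-5.26283,-3.09073) → ×s → (-5.24090,-3.07785) → (-5.24,-3.08)
v3: (-0.5,-5) → rotate → (-2.53476,-4.33878) → ×s → (-2.52420,-4.32070) → (-2.52,-4.32)
v4: (1.5,-4.5) → rotate → (-0.50804,-4.71613) → ×s → (-0.50592,-4.69648) → (-0.51,-4.70)
v5: (4,-2.5) → rotate → (2.59739,-3.93746) → ×s → (2.58657,-3.92105) → (2.59,-3.92)
v6: (1,4) → rotate → (2.57342,3.22141) → ×s → (2.56270,3.20799) → (2.56,3.21)
v7: (-3,2) → rotate → (-1.89604,3.06676) → ×s → (-1.88814,3.05399) → (-1.89,3.05)

Cross-section at z=0.25: (-4.24,0.30) (-5.24,-3.08) (-2.52,-4.32) (-0.51,-4.70) (2.59,-3.92) (2.56,3.21) (-1.89,3.05)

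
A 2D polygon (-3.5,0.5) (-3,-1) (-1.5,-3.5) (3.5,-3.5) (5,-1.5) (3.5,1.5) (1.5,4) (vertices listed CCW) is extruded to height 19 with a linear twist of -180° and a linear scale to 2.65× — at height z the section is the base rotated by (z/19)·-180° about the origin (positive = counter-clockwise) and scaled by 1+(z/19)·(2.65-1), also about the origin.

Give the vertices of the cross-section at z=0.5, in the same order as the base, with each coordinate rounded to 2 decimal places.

t = z/height = 0.5/19 = 0.0263158
s = 1 + (scale-1)·z/height = 1 + (2.65-1)·0.5/19 = 1.043421
θ = twist·z/height = -180°·0.5/19 = -4.7368° = -0.082673 rad
cos θ = 0.996584, sin θ = -0.082579 (intermediates below are computed at full precision and shown rounded to 5 d.p.)
v1: (-3.5,0.5) → rotate → (-3.44676,0.78732) → ×s → (-3.59642,0.82151) → (-3.60,0.82)
v2: (-3,-1) → rotate → (-3.07233,-0.74885) → ×s → (-3.20574,-0.78136) → (-3.21,-0.78)
v3: (-1.5,-3.5) → rotate → (-1.78390,-3.36418) → ×s → (-1.86136,-3.51025) → (-1.86,-3.51)
v4: (3.5,-3.5) → rotate → (3.19902,-3.77707) → ×s → (3.33792,-3.94108) → (3.34,-3.94)
v5: (5,-1.5) → rotate → (4.85905,-1.90777) → ×s → (5.07004,-1.99061) → (5.07,-1.99)
v6: (3.5,1.5) → rotate → (3.61191,1.20585) → ×s → (3.76875,1.25821) → (3.77,1.26)
v7: (1.5,4) → rotate → (1.82519,3.86247) → ×s → (1.90445,4.03018) → (1.90,4.03)

Cross-section at z=0.5: (-3.60,0.82) (-3.21,-0.78) (-1.86,-3.51) (3.34,-3.94) (5.07,-1.99) (3.77,1.26) (1.90,4.03)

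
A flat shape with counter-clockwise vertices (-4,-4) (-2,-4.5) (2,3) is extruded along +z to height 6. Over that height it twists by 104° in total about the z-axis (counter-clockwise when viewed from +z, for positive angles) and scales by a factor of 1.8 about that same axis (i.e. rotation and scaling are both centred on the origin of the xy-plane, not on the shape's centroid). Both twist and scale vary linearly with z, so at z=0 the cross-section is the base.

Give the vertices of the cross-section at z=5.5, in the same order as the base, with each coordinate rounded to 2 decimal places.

Cross-section at z=5.5: (7.55,-6.26) (8.09,-2.73) (-5.50,2.97)

t = z/height = 5.5/6 = 0.916667
s = 1 + (scale-1)·z/height = 1 + (1.8-1)·5.5/6 = 1.733333
θ = twist·z/height = 104°·5.5/6 = 95.3333° = 1.663881 rad
cos θ = -0.092950, sin θ = 0.995671 (intermediates below are computed at full precision and shown rounded to 5 d.p.)
v1: (-4,-4) → rotate → (4.35448,-3.61088) → ×s → (7.54777,-6.25887) → (7.55,-6.26)
v2: (-2,-4.5) → rotate → (4.66642,-1.57307) → ×s → (8.08846,-2.72665) → (8.09,-2.73)
v3: (2,3) → rotate → (-3.17291,1.71249) → ×s → (-5.49971,2.96832) → (-5.50,2.97)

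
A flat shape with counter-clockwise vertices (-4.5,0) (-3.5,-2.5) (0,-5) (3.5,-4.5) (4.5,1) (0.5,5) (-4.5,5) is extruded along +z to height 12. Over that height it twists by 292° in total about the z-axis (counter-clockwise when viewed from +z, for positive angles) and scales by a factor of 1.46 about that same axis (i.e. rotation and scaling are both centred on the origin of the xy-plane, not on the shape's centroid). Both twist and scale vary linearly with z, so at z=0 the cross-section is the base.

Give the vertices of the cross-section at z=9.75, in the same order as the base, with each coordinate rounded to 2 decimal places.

t = z/height = 9.75/12 = 0.8125
s = 1 + (scale-1)·z/height = 1 + (1.46-1)·9.75/12 = 1.373750
θ = twist·z/height = 292°·9.75/12 = 237.2500° = 4.140794 rad
cos θ = -0.540974, sin θ = -0.841039 (intermediates below are computed at full precision and shown rounded to 5 d.p.)
v1: (-4.5,0) → rotate → (2.43439,3.78468) → ×s → (3.34424,5.19920) → (3.34,5.20)
v2: (-3.5,-2.5) → rotate → (-0.20919,4.29607) → ×s → (-0.28737,5.90173) → (-0.29,5.90)
v3: (0,-5) → rotate → (-4.20520,2.70487) → ×s → (-5.77689,3.71582) → (-5.78,3.72)
v4: (3.5,-4.5) → rotate → (-5.67809,-0.50925) → ×s → (-7.80027,-0.69958) → (-7.80,-0.70)
v5: (4.5,1) → rotate → (-1.59335,-4.32565) → ×s → (-2.18886,-5.94236) → (-2.19,-5.94)
v6: (0.5,5) → rotate → (3.93471,-3.12539) → ×s → (5.40530,-4.29351) → (5.41,-4.29)
v7: (-4.5,5) → rotate → (6.63958,1.07980) → ×s → (9.12112,1.48338) → (9.12,1.48)

Cross-section at z=9.75: (3.34,5.20) (-0.29,5.90) (-5.78,3.72) (-7.80,-0.70) (-2.19,-5.94) (5.41,-4.29) (9.12,1.48)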